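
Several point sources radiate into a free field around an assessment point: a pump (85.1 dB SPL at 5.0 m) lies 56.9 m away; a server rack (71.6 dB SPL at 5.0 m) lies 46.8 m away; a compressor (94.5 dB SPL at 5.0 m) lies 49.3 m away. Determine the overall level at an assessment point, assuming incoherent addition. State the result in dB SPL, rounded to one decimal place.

75.0 dB SPL

First find each source's level at the receiver (point-source: −20·log₁₀(r/r_ref)), then combine on an intensity basis.
pump: 85.1 − 20·log₁₀(56.9/5.0) = 85.1 − 21.12 = 63.98 dB SPL.
server rack: 71.6 − 20·log₁₀(46.8/5.0) = 71.6 − 19.43 = 52.17 dB SPL.
compressor: 94.5 − 20·log₁₀(49.3/5.0) = 94.5 − 19.88 = 74.62 dB SPL.
Σ 10^(L/10) = 3.165e+07 → L_total = 10·log₁₀(3.165e+07) = 75.00 dB SPL.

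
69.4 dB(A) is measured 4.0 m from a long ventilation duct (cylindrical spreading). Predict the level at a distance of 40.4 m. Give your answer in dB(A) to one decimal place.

Cylindrical spreading from a line source gives a 10·log₁₀(r₂/r₁) drop.
L₂ = 69.4 − 10·log₁₀(40.4/4.0) = 69.4 − 10.043 = 59.36 dB(A).

59.4 dB(A)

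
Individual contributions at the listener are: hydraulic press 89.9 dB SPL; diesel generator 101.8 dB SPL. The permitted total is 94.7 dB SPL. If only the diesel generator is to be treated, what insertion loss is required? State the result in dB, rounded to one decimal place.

8.8 dB

Everything except the diesel generator sums to 10^(89.9/10) = 9.772e+08 in linear terms, 89.90 dB SPL.
The limit corresponds to 10^(94.7/10) = 2.951e+09; subtracting the fixed part leaves 1.974e+09 for the diesel generator, i.e. 92.95 dB SPL.
Required insertion loss = 101.8 − 92.95 = 8.85 dB.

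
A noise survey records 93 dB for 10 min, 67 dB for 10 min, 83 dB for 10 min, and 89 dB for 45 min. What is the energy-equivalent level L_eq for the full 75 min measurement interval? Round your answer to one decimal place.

88.9 dB

Weight each interval's intensity by its duration and average over T = 75 min:
Σ tᵢ·10^(Lᵢ/10) = 10·10^(93/10) + 10·10^(67/10) + 10·10^(83/10) + 45·10^(89/10) = 5.774e+10.
L_eq = 10·log₁₀(5.774e+10/75) = 88.86 dB.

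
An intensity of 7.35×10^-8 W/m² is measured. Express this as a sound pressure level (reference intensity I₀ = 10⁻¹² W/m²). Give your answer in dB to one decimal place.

L = 10·log₁₀(I/I₀) = 10·log₁₀(7.35×10^-8/10⁻¹²) = 10·log₁₀(7.35×10^4).
L = 10·(0.8663 + 4) = 48.66 dB.

48.7 dB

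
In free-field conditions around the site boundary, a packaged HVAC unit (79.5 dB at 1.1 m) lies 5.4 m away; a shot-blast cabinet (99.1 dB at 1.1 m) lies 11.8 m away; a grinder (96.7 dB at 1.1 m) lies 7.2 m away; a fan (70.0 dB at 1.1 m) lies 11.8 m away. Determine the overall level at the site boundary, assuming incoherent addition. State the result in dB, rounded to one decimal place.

Apply inverse-square spreading to bring every level to the receiver, then sum 10^(L/10).
packaged HVAC unit: 79.5 − 20·log₁₀(5.4/1.1) = 79.5 − 13.82 = 65.68 dB.
shot-blast cabinet: 99.1 − 20·log₁₀(11.8/1.1) = 99.1 − 20.61 = 78.49 dB.
grinder: 96.7 − 20·log₁₀(7.2/1.1) = 96.7 − 16.32 = 80.38 dB.
fan: 70.0 − 20·log₁₀(11.8/1.1) = 70.0 − 20.61 = 49.39 dB.
Σ 10^(L/10) = 1.836e+08 → L_total = 10·log₁₀(1.836e+08) = 82.64 dB.

82.6 dB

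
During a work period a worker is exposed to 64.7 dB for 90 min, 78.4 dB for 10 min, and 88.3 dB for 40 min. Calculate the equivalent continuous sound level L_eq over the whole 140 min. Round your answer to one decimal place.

Weight each interval's intensity by its duration and average over T = 140 min:
Σ tᵢ·10^(Lᵢ/10) = 90·10^(64.7/10) + 10·10^(78.4/10) + 40·10^(88.3/10) = 2.800e+10.
L_eq = 10·log₁₀(2.800e+10/140) = 83.01 dB.

83.0 dB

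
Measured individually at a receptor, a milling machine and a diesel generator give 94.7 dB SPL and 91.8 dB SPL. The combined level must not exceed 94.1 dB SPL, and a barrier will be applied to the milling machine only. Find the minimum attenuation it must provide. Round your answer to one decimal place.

Everything except the milling machine sums to 10^(91.8/10) = 1.514e+09 in linear terms, 91.80 dB SPL.
To meet 94.1 dB SPL overall, the treated milling machine may contribute at most 10^(94.1/10) − 1.514e+09 = 1.057e+09, i.e. 90.24 dB SPL.
So the milling machine must be reduced from 94.7 to 90.24 dB SPL: IL = 4.46 dB.

4.5 dB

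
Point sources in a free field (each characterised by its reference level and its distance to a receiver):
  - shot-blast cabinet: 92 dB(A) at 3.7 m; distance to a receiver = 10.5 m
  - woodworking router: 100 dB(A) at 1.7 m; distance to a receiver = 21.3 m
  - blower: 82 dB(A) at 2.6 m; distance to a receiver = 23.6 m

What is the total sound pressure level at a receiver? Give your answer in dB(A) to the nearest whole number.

Apply inverse-square spreading to bring every level to the receiver, then sum 10^(L/10).
shot-blast cabinet: 92 − 20·log₁₀(10.5/3.7) = 92 − 9.06 = 82.94 dB(A).
woodworking router: 100 − 20·log₁₀(21.3/1.7) = 100 − 21.96 = 78.04 dB(A).
blower: 82 − 20·log₁₀(23.6/2.6) = 82 − 19.16 = 62.84 dB(A).
Σ 10^(L/10) = 2.624e+08 → L_total = 10·log₁₀(2.624e+08) = 84.19 dB(A).

84 dB(A)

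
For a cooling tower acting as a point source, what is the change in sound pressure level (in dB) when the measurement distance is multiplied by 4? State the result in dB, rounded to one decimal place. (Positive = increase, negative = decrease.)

Point-source spreading: ΔL = −20·log₁₀(r₂/r₁).
ΔL = −20·log₁₀(4) = -12.04 dB.

-12.0 dB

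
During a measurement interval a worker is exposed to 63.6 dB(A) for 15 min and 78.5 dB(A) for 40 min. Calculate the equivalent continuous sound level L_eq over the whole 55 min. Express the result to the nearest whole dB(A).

Weight each interval's intensity by its duration and average over T = 55 min:
Σ tᵢ·10^(Lᵢ/10) = 15·10^(63.6/10) + 40·10^(78.5/10) = 2.866e+09.
L_eq = 10·log₁₀(2.866e+09/55) = 77.17 dB(A).

77 dB(A)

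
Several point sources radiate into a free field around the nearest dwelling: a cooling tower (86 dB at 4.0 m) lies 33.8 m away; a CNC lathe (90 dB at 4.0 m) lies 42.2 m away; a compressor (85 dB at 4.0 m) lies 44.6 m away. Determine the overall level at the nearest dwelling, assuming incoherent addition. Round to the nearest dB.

72 dB

Apply inverse-square spreading to bring every level to the receiver, then sum 10^(L/10).
cooling tower: 86 − 20·log₁₀(33.8/4.0) = 86 − 18.54 = 67.46 dB.
CNC lathe: 90 − 20·log₁₀(42.2/4.0) = 90 − 20.47 = 69.53 dB.
compressor: 85 − 20·log₁₀(44.6/4.0) = 85 − 20.95 = 64.05 dB.
Σ 10^(L/10) = 1.710e+07 → L_total = 10·log₁₀(1.710e+07) = 72.33 dB.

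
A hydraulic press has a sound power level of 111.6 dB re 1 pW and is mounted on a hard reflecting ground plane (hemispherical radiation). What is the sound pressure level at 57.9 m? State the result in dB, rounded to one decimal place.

68.4 dB

Free-field hemispherical radiation: L_p = L_w − 10·log₁₀(2π·r²), r = 57.9 m.
2π·r² = 2.106e+04 m², 10·log₁₀ of that is 43.235 dB.
L_p = 111.6 − 43.235 = 68.36 dB.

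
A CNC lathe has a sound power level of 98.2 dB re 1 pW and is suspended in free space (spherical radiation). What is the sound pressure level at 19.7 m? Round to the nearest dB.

Free-field spherical radiation: L_p = L_w − 10·log₁₀(4π·r²), r = 19.7 m.
4π·r² = 4877 m², 10·log₁₀ of that is 36.881 dB.
L_p = 98.2 − 36.881 = 61.32 dB.

61 dB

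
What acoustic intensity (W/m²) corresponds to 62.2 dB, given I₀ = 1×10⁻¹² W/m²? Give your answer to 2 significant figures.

1.7e-06 W/m²

I/I₀ = 10^(62.2/10) = 1.66e+06, so I = 1.66e+06 × 10⁻¹² W/m².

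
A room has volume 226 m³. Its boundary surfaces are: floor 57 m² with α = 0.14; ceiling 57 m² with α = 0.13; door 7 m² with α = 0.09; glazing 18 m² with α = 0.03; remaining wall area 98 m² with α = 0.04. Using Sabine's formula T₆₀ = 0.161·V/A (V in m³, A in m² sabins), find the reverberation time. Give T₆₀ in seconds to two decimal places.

Summing Sᵢαᵢ: 57·0.14 + 57·0.13 + 7·0.09 + 18·0.03 + 98·0.04 = 20.48 m².
T₆₀ = 0.161 × 226 / 20.48 = 1.777 s.

1.78 s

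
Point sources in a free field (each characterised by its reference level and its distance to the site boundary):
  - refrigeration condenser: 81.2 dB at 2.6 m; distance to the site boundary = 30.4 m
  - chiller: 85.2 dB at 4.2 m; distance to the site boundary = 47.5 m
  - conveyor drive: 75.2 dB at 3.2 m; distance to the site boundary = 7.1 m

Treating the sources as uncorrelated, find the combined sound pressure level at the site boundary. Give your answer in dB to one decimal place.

70.1 dB

Apply inverse-square spreading to bring every level to the receiver, then sum 10^(L/10).
refrigeration condenser: 81.2 − 20·log₁₀(30.4/2.6) = 81.2 − 21.36 = 59.84 dB.
chiller: 85.2 − 20·log₁₀(47.5/4.2) = 85.2 − 21.07 = 64.13 dB.
conveyor drive: 75.2 − 20·log₁₀(7.1/3.2) = 75.2 − 6.92 = 68.28 dB.
Σ 10^(L/10) = 1.028e+07 → L_total = 10·log₁₀(1.028e+07) = 70.12 dB.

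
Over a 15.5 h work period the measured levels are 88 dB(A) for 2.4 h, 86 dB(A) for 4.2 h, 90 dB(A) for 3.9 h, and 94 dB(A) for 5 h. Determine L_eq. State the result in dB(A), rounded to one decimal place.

91.0 dB(A)

The energy average is taken in the linear domain: L_eq = 10·log₁₀[(Σ tᵢ·10^(Lᵢ/10))/T], T = 15.5 h.
Σ tᵢ·10^(Lᵢ/10) = 2.4·10^(88/10) + 4.2·10^(86/10) + 3.9·10^(90/10) + 5·10^(94/10) = 1.965e+10.
L_eq = 10·log₁₀(1.965e+10/15.5) = 91.03 dB(A).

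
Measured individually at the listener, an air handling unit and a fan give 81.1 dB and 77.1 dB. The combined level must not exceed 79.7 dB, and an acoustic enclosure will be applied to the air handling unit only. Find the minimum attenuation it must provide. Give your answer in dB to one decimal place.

Fixed contribution from the other source: Σ 10^(L/10) = 10^(77.1/10) = 5.129e+07 (77.10 dB).
To meet 79.7 dB overall, the treated air handling unit may contribute at most 10^(79.7/10) − 5.129e+07 = 4.204e+07, i.e. 76.24 dB.
So the air handling unit must be reduced from 81.1 to 76.24 dB: IL = 4.86 dB.

4.9 dB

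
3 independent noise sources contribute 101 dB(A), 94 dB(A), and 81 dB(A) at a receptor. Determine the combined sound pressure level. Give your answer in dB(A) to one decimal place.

101.8 dB(A)

For uncorrelated sources the intensities add, so convert each level to linear form, sum, and take 10·log₁₀ of the total.
Σ 10^(L/10) = 10^(101/10) + 10^(94/10) + 10^(81/10) = 1.523e+10.
L_total = 10·log₁₀(1.523e+10) = 101.83 dB(A).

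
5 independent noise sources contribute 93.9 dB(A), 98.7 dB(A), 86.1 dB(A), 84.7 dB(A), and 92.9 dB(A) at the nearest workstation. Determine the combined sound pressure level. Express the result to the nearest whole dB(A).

For uncorrelated sources the intensities add, so convert each level to linear form, sum, and take 10·log₁₀ of the total.
Σ 10^(L/10) = 10^(93.9/10) + 10^(98.7/10) + 10^(86.1/10) + 10^(84.7/10) + 10^(92.9/10) = 1.252e+10.
L_total = 10·log₁₀(1.252e+10) = 100.98 dB(A).

101 dB(A)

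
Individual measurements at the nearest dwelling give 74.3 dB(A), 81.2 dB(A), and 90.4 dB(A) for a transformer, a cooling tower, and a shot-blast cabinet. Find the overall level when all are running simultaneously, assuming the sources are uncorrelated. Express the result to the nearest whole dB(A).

91 dB(A)

For uncorrelated sources the intensities add, so convert each level to linear form, sum, and take 10·log₁₀ of the total.
Σ 10^(L/10) = 10^(74.3/10) + 10^(81.2/10) + 10^(90.4/10) = 1.255e+09.
L_total = 10·log₁₀(1.255e+09) = 90.99 dB(A).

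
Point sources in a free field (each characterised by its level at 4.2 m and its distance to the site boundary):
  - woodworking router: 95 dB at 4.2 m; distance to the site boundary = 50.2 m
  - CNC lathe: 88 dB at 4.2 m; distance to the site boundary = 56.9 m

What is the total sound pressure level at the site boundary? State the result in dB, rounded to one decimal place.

Propagate each source to the receiver with L = L_ref − 20·log₁₀(r/r_ref), then add intensities.
woodworking router: 95 − 20·log₁₀(50.2/4.2) = 95 − 21.55 = 73.45 dB.
CNC lathe: 88 − 20·log₁₀(56.9/4.2) = 88 − 22.64 = 65.36 dB.
Σ 10^(L/10) = 2.557e+07 → L_total = 10·log₁₀(2.557e+07) = 74.08 dB.

74.1 dB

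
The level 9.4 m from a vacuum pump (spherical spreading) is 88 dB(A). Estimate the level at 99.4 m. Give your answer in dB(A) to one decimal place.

Point-source attenuation: ΔL = 20·log₁₀(r₂/r₁) = 20·log₁₀(99.4/9.4) = 20.485 dB.
L₂ = 88 − 20·log₁₀(99.4/9.4) = 88 − 20.485 = 67.51 dB(A).

67.5 dB(A)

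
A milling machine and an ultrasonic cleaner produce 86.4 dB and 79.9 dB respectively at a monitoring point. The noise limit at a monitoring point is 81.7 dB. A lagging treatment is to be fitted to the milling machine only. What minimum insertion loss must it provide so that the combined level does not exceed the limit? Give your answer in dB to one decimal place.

9.4 dB

The untreated sources together contribute 10^(79.9/10) = 9.772e+07, i.e. 79.90 dB.
To meet 81.7 dB overall, the treated milling machine may contribute at most 10^(81.7/10) − 9.772e+07 = 5.019e+07, i.e. 77.01 dB.
So the milling machine must be reduced from 86.4 to 77.01 dB: IL = 9.39 dB.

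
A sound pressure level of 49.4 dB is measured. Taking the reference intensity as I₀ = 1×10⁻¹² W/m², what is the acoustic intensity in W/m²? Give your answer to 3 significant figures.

L = 10·log₁₀(I/I₀) ⇒ I = I₀·10^(L/10) = 10⁻¹² × 10^4.94.

8.71e-08 W/m²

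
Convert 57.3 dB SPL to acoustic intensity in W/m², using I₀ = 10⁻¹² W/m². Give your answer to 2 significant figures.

5.4e-07 W/m²

I/I₀ = 10^(57.3/10) = 5.37e+05, so I = 5.37e+05 × 10⁻¹² W/m².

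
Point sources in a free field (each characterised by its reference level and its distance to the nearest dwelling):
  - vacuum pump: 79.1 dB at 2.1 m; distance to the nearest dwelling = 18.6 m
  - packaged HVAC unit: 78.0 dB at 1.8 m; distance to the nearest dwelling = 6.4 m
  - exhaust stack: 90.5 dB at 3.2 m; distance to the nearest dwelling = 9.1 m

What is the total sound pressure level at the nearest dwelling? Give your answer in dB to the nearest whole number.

82 dB

Propagate each source to the receiver with L = L_ref − 20·log₁₀(r/r_ref), then add intensities.
vacuum pump: 79.1 − 20·log₁₀(18.6/2.1) = 79.1 − 18.95 = 60.15 dB.
packaged HVAC unit: 78.0 − 20·log₁₀(6.4/1.8) = 78.0 − 11.02 = 66.98 dB.
exhaust stack: 90.5 − 20·log₁₀(9.1/3.2) = 90.5 − 9.08 = 81.42 dB.
Σ 10^(L/10) = 1.448e+08 → L_total = 10·log₁₀(1.448e+08) = 81.61 dB.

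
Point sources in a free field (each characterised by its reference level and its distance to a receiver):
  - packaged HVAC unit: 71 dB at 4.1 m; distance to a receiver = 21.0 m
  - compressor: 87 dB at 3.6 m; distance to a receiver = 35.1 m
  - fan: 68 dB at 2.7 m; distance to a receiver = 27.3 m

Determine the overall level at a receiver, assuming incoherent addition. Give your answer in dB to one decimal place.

67.6 dB

First find each source's level at the receiver (point-source: −20·log₁₀(r/r_ref)), then combine on an intensity basis.
packaged HVAC unit: 71 − 20·log₁₀(21.0/4.1) = 71 − 14.19 = 56.81 dB.
compressor: 87 − 20·log₁₀(35.1/3.6) = 87 − 19.78 = 67.22 dB.
fan: 68 − 20·log₁₀(27.3/2.7) = 68 − 20.10 = 47.90 dB.
Σ 10^(L/10) = 5.814e+06 → L_total = 10·log₁₀(5.814e+06) = 67.64 dB.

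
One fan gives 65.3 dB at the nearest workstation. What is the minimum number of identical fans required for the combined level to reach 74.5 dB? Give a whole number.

9

The shortfall is 74.5 − 65.3 = 9.2 dB, and N units add 10·log₁₀ N, so need 10·log₁₀ N ≥ 9.2.
N ≥ 10^(9.2/10) = 8.318, so N = 9.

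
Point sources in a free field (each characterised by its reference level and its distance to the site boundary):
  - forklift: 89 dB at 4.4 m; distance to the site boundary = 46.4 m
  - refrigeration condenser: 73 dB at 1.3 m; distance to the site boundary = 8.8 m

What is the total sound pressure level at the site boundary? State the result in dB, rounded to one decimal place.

Apply inverse-square spreading to bring every level to the receiver, then sum 10^(L/10).
forklift: 89 − 20·log₁₀(46.4/4.4) = 89 − 20.46 = 68.54 dB.
refrigeration condenser: 73 − 20·log₁₀(8.8/1.3) = 73 − 16.61 = 56.39 dB.
Σ 10^(L/10) = 7.578e+06 → L_total = 10·log₁₀(7.578e+06) = 68.80 dB.

68.8 dB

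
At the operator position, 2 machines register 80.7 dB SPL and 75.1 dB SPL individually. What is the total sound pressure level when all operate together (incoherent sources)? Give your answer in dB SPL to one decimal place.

Incoherent sources combine by intensity addition: L_total = 10·log₁₀(Σ 10^(L_i/10)).
Σ 10^(L/10) = 10^(80.7/10) + 10^(75.1/10) = 1.498e+08.
L_total = 10·log₁₀(1.498e+08) = 81.76 dB SPL.

81.8 dB SPL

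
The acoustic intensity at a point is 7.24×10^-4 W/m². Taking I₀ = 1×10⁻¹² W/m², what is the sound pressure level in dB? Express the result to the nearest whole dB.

L = 10·log₁₀(I/I₀) = 10·log₁₀(7.24×10^-4/10⁻¹²) = 10·log₁₀(7.24×10^8).
L = 10·(0.8597 + 8) = 88.60 dB.

89 dB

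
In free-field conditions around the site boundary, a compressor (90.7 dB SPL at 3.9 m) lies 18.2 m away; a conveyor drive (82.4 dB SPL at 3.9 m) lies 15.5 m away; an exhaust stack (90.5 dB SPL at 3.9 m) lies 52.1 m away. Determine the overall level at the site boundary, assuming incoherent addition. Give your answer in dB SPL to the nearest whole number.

79 dB SPL

Apply inverse-square spreading to bring every level to the receiver, then sum 10^(L/10).
compressor: 90.7 − 20·log₁₀(18.2/3.9) = 90.7 − 13.38 = 77.32 dB SPL.
conveyor drive: 82.4 − 20·log₁₀(15.5/3.9) = 82.4 − 11.99 = 70.41 dB SPL.
exhaust stack: 90.5 − 20·log₁₀(52.1/3.9) = 90.5 − 22.52 = 67.98 dB SPL.
Σ 10^(L/10) = 7.124e+07 → L_total = 10·log₁₀(7.124e+07) = 78.53 dB SPL.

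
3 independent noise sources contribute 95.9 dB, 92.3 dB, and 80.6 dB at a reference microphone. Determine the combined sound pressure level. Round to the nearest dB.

For uncorrelated sources the intensities add, so convert each level to linear form, sum, and take 10·log₁₀ of the total.
Σ 10^(L/10) = 10^(95.9/10) + 10^(92.3/10) + 10^(80.6/10) = 5.704e+09.
L_total = 10·log₁₀(5.704e+09) = 97.56 dB.

98 dB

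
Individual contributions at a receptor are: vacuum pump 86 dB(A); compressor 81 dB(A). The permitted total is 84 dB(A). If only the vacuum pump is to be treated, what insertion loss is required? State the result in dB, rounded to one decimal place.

5.0 dB

The untreated sources together contribute 10^(81/10) = 1.259e+08, i.e. 81.00 dB(A).
To meet 84 dB(A) overall, the treated vacuum pump may contribute at most 10^(84/10) − 1.259e+08 = 1.253e+08, i.e. 80.98 dB(A).
Required insertion loss = 86 − 80.98 = 5.02 dB.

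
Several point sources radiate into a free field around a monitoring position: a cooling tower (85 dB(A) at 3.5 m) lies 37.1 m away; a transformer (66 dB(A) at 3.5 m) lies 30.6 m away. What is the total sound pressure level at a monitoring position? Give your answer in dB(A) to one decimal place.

64.6 dB(A)

Propagate each source to the receiver with L = L_ref − 20·log₁₀(r/r_ref), then add intensities.
cooling tower: 85 − 20·log₁₀(37.1/3.5) = 85 − 20.51 = 64.49 dB(A).
transformer: 66 − 20·log₁₀(30.6/3.5) = 66 − 18.83 = 47.17 dB(A).
Σ 10^(L/10) = 2.866e+06 → L_total = 10·log₁₀(2.866e+06) = 64.57 dB(A).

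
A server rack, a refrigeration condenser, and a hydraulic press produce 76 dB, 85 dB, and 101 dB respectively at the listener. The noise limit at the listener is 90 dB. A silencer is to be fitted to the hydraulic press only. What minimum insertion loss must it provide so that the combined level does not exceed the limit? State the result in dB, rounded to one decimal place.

The untreated sources together contribute 10^(76/10) + 10^(85/10) = 3.560e+08, i.e. 85.51 dB.
To meet 90 dB overall, the treated hydraulic press may contribute at most 10^(90/10) − 3.560e+08 = 6.440e+08, i.e. 88.09 dB.
So the hydraulic press must be reduced from 101 to 88.09 dB: IL = 12.91 dB.

12.9 dB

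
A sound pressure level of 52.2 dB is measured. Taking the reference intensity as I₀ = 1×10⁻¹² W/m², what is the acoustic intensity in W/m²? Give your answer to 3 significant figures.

1.66e-07 W/m²

I/I₀ = 10^(52.2/10) = 1.66e+05, so I = 1.66e+05 × 10⁻¹² W/m².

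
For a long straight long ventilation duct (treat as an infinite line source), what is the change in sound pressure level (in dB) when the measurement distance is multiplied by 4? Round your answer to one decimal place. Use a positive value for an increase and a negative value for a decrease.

With cylindrical spreading the level changes by −10·log₁₀(r₂/r₁).
ΔL = −10·log₁₀(4) = -6.02 dB.

-6.0 dB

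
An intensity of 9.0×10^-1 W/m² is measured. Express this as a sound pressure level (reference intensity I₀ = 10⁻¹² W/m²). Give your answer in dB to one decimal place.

119.5 dB

I/I₀ = 9.0×10^-1/10⁻¹² = 9.0×10^11, and L = 10·log₁₀(I/I₀).
L = 10·(0.9542 + 11) = 119.54 dB.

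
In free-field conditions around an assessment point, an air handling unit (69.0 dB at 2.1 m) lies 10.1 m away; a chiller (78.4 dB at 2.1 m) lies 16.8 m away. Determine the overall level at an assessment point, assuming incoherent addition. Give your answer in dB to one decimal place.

Apply inverse-square spreading to bring every level to the receiver, then sum 10^(L/10).
air handling unit: 69.0 − 20·log₁₀(10.1/2.1) = 69.0 − 13.64 = 55.36 dB.
chiller: 78.4 − 20·log₁₀(16.8/2.1) = 78.4 − 18.06 = 60.34 dB.
Σ 10^(L/10) = 1.424e+06 → L_total = 10·log₁₀(1.424e+06) = 61.54 dB.

61.5 dB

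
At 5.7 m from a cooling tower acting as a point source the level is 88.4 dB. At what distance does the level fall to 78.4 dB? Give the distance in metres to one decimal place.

18.0 m

Point-source spreading drops the level by 20·log₁₀(r₂/r₁); inverting, r₂/r₁ = 10^(ΔL/20).
r₂ = 5.7·10^((88.4−78.4)/20) = 5.7·10^(10.0/20) = 18.02 m.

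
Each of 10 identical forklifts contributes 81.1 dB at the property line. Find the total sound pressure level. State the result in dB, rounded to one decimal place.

L_total = L₁ + 10·log₁₀ N for N identical incoherent sources.
L_total = 81.1 + 10·log₁₀(10) = 81.1 + 10.000 = 91.10 dB.

91.1 dB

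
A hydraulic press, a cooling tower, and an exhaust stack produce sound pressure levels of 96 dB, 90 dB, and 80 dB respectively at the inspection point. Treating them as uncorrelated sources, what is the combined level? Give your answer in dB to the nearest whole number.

For uncorrelated sources the intensities add, so convert each level to linear form, sum, and take 10·log₁₀ of the total.
Σ 10^(L/10) = 10^(96/10) + 10^(90/10) + 10^(80/10) = 5.081e+09.
L_total = 10·log₁₀(5.081e+09) = 97.06 dB.

97 dB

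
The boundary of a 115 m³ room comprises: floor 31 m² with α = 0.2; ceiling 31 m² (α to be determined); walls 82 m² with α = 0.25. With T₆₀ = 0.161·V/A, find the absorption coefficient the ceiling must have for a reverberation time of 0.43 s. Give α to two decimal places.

0.53

From T₆₀ = 0.161·V/A, the target T₆₀ = 0.43 s needs A = 0.161·115/0.43 = 43.06 m².
Absorption from the other surfaces = 31·0.2 + 82·0.25 = 26.70 m², so the ceiling must supply 16.36 m² over 31 m².
α = 16.36/31 = 0.528.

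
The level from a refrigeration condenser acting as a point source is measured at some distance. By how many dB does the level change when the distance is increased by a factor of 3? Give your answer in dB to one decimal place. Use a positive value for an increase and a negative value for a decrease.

-9.5 dB

With spherical spreading the level changes by −20·log₁₀(r₂/r₁).
ΔL = −20·log₁₀(3) = -9.54 dB.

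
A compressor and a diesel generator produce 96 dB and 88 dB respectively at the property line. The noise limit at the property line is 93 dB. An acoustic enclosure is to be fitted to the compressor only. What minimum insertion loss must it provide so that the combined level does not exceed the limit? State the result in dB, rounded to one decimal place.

The untreated sources together contribute 10^(88/10) = 6.310e+08, i.e. 88.00 dB.
To meet 93 dB overall, the treated compressor may contribute at most 10^(93/10) − 6.310e+08 = 1.364e+09, i.e. 91.35 dB.
Required insertion loss = 96 − 91.35 = 4.65 dB.

4.7 dB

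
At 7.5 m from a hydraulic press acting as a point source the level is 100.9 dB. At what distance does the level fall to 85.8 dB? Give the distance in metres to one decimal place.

42.7 m

The 15.1 dB drop corresponds to a distance ratio of 10^(15.1/20) for a point source.
r₂ = 7.5·10^((100.9−85.8)/20) = 7.5·10^(15.1/20) = 42.66 m.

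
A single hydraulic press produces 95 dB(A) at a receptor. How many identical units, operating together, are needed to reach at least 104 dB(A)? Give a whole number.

The shortfall is 104 − 95 = 9.0 dB, and N units add 10·log₁₀ N, so need 10·log₁₀ N ≥ 9.0.
N ≥ 10^(9.0/10) = 7.943, so N = 8.

8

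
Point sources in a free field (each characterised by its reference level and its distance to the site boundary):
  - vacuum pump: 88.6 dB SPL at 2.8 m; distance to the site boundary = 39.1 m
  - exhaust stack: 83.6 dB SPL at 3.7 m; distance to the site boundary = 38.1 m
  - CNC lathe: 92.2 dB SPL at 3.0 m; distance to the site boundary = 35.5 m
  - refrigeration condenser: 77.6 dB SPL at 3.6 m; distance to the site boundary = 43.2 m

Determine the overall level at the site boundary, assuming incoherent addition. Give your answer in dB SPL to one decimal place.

72.6 dB SPL

First find each source's level at the receiver (point-source: −20·log₁₀(r/r_ref)), then combine on an intensity basis.
vacuum pump: 88.6 − 20·log₁₀(39.1/2.8) = 88.6 − 22.90 = 65.70 dB SPL.
exhaust stack: 83.6 − 20·log₁₀(38.1/3.7) = 83.6 − 20.25 = 63.35 dB SPL.
CNC lathe: 92.2 − 20·log₁₀(35.5/3.0) = 92.2 − 21.46 = 70.74 dB SPL.
refrigeration condenser: 77.6 − 20·log₁₀(43.2/3.6) = 77.6 − 21.58 = 56.02 dB SPL.
Σ 10^(L/10) = 1.813e+07 → L_total = 10·log₁₀(1.813e+07) = 72.58 dB SPL.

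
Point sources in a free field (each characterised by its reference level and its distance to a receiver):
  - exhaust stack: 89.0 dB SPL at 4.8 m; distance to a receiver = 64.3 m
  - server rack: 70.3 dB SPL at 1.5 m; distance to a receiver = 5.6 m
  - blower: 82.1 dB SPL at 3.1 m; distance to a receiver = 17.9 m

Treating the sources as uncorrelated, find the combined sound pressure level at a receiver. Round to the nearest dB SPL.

Apply inverse-square spreading to bring every level to the receiver, then sum 10^(L/10).
exhaust stack: 89.0 − 20·log₁₀(64.3/4.8) = 89.0 − 22.54 = 66.46 dB SPL.
server rack: 70.3 − 20·log₁₀(5.6/1.5) = 70.3 − 11.44 = 58.86 dB SPL.
blower: 82.1 − 20·log₁₀(17.9/3.1) = 82.1 − 15.23 = 66.87 dB SPL.
Σ 10^(L/10) = 1.006e+07 → L_total = 10·log₁₀(1.006e+07) = 70.03 dB SPL.

70 dB SPL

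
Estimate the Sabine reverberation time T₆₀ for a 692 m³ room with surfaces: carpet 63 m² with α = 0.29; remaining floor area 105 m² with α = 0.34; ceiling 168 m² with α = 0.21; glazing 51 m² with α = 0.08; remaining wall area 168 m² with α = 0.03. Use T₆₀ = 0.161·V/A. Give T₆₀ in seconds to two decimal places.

1.13 s

Total absorption A = 63·0.29 + 105·0.34 + 168·0.21 + 51·0.08 + 168·0.03 = 98.37 m² sabins.
T₆₀ = 0.161 × 692 / 98.37 = 1.133 s.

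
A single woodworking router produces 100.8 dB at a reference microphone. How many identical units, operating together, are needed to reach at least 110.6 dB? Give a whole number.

N identical sources give L₁ + 10·log₁₀ N, so require 10·log₁₀ N ≥ 110.6 − 100.8 = 9.8 dB.
N ≥ 10^(9.8/10) = 9.550, so N = 10.

10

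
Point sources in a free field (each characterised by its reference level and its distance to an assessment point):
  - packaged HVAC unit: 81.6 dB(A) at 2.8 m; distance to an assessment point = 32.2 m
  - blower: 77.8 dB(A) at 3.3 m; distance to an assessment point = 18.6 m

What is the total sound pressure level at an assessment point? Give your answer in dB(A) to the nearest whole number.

Apply inverse-square spreading to bring every level to the receiver, then sum 10^(L/10).
packaged HVAC unit: 81.6 − 20·log₁₀(32.2/2.8) = 81.6 − 21.21 = 60.39 dB(A).
blower: 77.8 − 20·log₁₀(18.6/3.3) = 77.8 − 15.02 = 62.78 dB(A).
Σ 10^(L/10) = 2.990e+06 → L_total = 10·log₁₀(2.990e+06) = 64.76 dB(A).

65 dB(A)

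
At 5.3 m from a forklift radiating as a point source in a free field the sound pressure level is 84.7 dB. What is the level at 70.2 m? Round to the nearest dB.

Spherical spreading from a point source gives a 20·log₁₀(r₂/r₁) drop.
L₂ = 84.7 − 20·log₁₀(70.2/5.3) = 84.7 − 22.441 = 62.26 dB.

62 dB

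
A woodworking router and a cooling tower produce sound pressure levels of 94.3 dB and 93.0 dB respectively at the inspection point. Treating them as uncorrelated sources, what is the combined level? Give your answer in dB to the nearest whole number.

97 dB

Incoherent sources combine by intensity addition: L_total = 10·log₁₀(Σ 10^(L_i/10)).
Σ 10^(L/10) = 10^(94.3/10) + 10^(93.0/10) = 4.687e+09.
L_total = 10·log₁₀(4.687e+09) = 96.71 dB.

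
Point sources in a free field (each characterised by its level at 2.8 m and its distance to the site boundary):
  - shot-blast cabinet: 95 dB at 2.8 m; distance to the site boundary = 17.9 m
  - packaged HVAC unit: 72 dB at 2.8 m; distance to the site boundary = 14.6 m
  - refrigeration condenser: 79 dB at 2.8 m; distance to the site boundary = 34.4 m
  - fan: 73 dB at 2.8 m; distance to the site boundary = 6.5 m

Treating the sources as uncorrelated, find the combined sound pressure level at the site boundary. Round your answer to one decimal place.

79.1 dB

Propagate each source to the receiver with L = L_ref − 20·log₁₀(r/r_ref), then add intensities.
shot-blast cabinet: 95 − 20·log₁₀(17.9/2.8) = 95 − 16.11 = 78.89 dB.
packaged HVAC unit: 72 − 20·log₁₀(14.6/2.8) = 72 − 14.34 = 57.66 dB.
refrigeration condenser: 79 − 20·log₁₀(34.4/2.8) = 79 − 21.79 = 57.21 dB.
fan: 73 − 20·log₁₀(6.5/2.8) = 73 − 7.32 = 65.68 dB.
Σ 10^(L/10) = 8.219e+07 → L_total = 10·log₁₀(8.219e+07) = 79.15 dB.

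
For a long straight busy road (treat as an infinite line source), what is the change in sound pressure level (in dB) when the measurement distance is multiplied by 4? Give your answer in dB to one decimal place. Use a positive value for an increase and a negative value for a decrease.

-6.0 dB

With cylindrical spreading the level changes by −10·log₁₀(r₂/r₁).
ΔL = −10·log₁₀(4) = -6.02 dB.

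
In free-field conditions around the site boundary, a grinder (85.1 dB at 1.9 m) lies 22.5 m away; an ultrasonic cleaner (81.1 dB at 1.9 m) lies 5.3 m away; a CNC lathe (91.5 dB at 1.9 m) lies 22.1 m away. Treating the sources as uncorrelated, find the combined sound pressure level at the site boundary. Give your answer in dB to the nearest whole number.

Apply inverse-square spreading to bring every level to the receiver, then sum 10^(L/10).
grinder: 85.1 − 20·log₁₀(22.5/1.9) = 85.1 − 21.47 = 63.63 dB.
ultrasonic cleaner: 81.1 − 20·log₁₀(5.3/1.9) = 81.1 − 8.91 = 72.19 dB.
CNC lathe: 91.5 − 20·log₁₀(22.1/1.9) = 91.5 − 21.31 = 70.19 dB.
Σ 10^(L/10) = 2.930e+07 → L_total = 10·log₁₀(2.930e+07) = 74.67 dB.

75 dB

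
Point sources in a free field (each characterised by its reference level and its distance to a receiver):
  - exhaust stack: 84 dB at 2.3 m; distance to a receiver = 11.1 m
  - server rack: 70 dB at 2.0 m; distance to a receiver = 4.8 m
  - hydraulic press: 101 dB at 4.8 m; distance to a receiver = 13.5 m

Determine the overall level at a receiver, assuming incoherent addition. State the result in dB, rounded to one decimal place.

First find each source's level at the receiver (point-source: −20·log₁₀(r/r_ref)), then combine on an intensity basis.
exhaust stack: 84 − 20·log₁₀(11.1/2.3) = 84 − 13.67 = 70.33 dB.
server rack: 70 − 20·log₁₀(4.8/2.0) = 70 − 7.60 = 62.40 dB.
hydraulic press: 101 − 20·log₁₀(13.5/4.8) = 101 − 8.98 = 92.02 dB.
Σ 10^(L/10) = 1.604e+09 → L_total = 10·log₁₀(1.604e+09) = 92.05 dB.

92.1 dB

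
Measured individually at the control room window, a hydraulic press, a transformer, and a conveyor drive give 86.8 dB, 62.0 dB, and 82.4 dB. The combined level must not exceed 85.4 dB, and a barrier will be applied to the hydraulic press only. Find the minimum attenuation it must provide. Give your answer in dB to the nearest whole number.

Fixed contribution from the other sources: Σ 10^(L/10) = 10^(62.0/10) + 10^(82.4/10) = 1.754e+08 (82.44 dB).
The limit corresponds to 10^(85.4/10) = 3.467e+08; subtracting the fixed part leaves 1.714e+08 for the hydraulic press, i.e. 82.34 dB.
So the hydraulic press must be reduced from 86.8 to 82.34 dB: IL = 4.46 dB.

4 dB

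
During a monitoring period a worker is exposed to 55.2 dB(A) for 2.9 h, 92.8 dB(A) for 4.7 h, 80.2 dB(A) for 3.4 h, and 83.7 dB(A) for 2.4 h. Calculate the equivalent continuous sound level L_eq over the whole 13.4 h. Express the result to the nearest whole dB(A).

89 dB(A)

Weight each interval's intensity by its duration and average over T = 13.4 h:
Σ tᵢ·10^(Lᵢ/10) = 2.9·10^(55.2/10) + 4.7·10^(92.8/10) + 3.4·10^(80.2/10) + 2.4·10^(83.7/10) = 9.875e+09.
L_eq = 10·log₁₀(9.875e+09/13.4) = 88.67 dB(A).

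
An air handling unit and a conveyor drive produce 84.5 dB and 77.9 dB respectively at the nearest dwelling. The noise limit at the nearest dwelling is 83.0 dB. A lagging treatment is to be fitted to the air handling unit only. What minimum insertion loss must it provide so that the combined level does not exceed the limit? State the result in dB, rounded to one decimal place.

3.1 dB

Fixed contribution from the other source: Σ 10^(L/10) = 10^(77.9/10) = 6.166e+07 (77.90 dB).
To meet 83.0 dB overall, the treated air handling unit may contribute at most 10^(83.0/10) − 6.166e+07 = 1.379e+08, i.e. 81.39 dB.
So the air handling unit must be reduced from 84.5 to 81.39 dB: IL = 3.11 dB.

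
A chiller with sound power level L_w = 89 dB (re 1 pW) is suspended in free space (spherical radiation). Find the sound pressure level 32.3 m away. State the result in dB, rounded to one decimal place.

The power spreads over a sphere of area 4π·r², so L_p = L_w − 10·log₁₀(4π·r²).
4π·r² = 1.311e+04 m², 10·log₁₀ of that is 41.176 dB.
L_p = 89 − 41.176 = 47.82 dB.

47.8 dB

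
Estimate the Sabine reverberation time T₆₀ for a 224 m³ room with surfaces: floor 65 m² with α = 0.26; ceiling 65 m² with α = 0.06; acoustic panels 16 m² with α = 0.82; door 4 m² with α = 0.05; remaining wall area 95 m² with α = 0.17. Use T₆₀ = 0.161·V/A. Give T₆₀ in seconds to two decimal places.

0.72 s

Total absorption A = 65·0.26 + 65·0.06 + 16·0.82 + 4·0.05 + 95·0.17 = 50.27 m² sabins.
T₆₀ = 0.161 × 224 / 50.27 = 0.717 s.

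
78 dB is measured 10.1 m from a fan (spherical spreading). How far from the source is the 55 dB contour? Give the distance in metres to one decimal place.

For a point source L₁ − L₂ = 20·log₁₀(r₂/r₁), so r₂ = r₁·10^((L₁−L₂)/20).
r₂ = 10.1·10^((78−55)/20) = 10.1·10^(23.0/20) = 142.67 m.

142.7 m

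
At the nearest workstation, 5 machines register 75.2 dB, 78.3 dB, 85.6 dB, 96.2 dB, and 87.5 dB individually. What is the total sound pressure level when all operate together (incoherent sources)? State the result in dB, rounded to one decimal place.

For uncorrelated sources the intensities add, so convert each level to linear form, sum, and take 10·log₁₀ of the total.
Σ 10^(L/10) = 10^(75.2/10) + 10^(78.3/10) + 10^(85.6/10) + 10^(96.2/10) + 10^(87.5/10) = 5.195e+09.
L_total = 10·log₁₀(5.195e+09) = 97.16 dB.

97.2 dB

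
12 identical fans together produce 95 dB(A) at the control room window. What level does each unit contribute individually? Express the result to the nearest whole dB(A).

12 equal contributions raise the level by 10·log₁₀ 12 = 10.792 dB, so each unit alone gives 95 − 10.792.

84 dB(A)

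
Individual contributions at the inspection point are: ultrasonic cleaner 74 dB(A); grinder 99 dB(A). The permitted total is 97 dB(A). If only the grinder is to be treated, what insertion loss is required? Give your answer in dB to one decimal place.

Everything except the grinder sums to 10^(74/10) = 2.512e+07 in linear terms, 74.00 dB(A).
To meet 97 dB(A) overall, the treated grinder may contribute at most 10^(97/10) − 2.512e+07 = 4.987e+09, i.e. 96.98 dB(A).
Required insertion loss = 99 − 96.98 = 2.02 dB.

2.0 dB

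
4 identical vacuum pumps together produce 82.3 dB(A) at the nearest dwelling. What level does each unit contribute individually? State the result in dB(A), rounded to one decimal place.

76.3 dB(A)

4 equal contributions raise the level by 10·log₁₀ 4 = 6.021 dB, so each unit alone gives 82.3 − 6.021.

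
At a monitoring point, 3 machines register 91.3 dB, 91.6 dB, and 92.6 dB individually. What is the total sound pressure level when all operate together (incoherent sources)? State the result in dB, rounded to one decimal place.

For uncorrelated sources the intensities add, so convert each level to linear form, sum, and take 10·log₁₀ of the total.
Σ 10^(L/10) = 10^(91.3/10) + 10^(91.6/10) + 10^(92.6/10) = 4.614e+09.
L_total = 10·log₁₀(4.614e+09) = 96.64 dB.

96.6 dB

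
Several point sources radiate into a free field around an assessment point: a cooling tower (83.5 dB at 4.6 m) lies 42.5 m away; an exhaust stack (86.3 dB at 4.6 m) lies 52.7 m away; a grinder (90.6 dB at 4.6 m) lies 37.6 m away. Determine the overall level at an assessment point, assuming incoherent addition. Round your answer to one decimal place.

Apply inverse-square spreading to bring every level to the receiver, then sum 10^(L/10).
cooling tower: 83.5 − 20·log₁₀(42.5/4.6) = 83.5 − 19.31 = 64.19 dB.
exhaust stack: 86.3 − 20·log₁₀(52.7/4.6) = 86.3 − 21.18 = 65.12 dB.
grinder: 90.6 − 20·log₁₀(37.6/4.6) = 90.6 − 18.25 = 72.35 dB.
Σ 10^(L/10) = 2.306e+07 → L_total = 10·log₁₀(2.306e+07) = 73.63 dB.

73.6 dB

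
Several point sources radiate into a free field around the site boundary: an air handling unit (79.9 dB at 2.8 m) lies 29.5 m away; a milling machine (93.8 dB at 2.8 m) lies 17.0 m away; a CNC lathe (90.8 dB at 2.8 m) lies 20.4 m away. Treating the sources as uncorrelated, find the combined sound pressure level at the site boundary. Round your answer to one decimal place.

79.5 dB

First find each source's level at the receiver (point-source: −20·log₁₀(r/r_ref)), then combine on an intensity basis.
air handling unit: 79.9 − 20·log₁₀(29.5/2.8) = 79.9 − 20.45 = 59.45 dB.
milling machine: 93.8 − 20·log₁₀(17.0/2.8) = 93.8 − 15.67 = 78.13 dB.
CNC lathe: 90.8 − 20·log₁₀(20.4/2.8) = 90.8 − 17.25 = 73.55 dB.
Σ 10^(L/10) = 8.861e+07 → L_total = 10·log₁₀(8.861e+07) = 79.47 dB.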